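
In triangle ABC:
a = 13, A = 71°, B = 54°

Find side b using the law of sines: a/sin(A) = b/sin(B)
a/sin(A) = b/sin(B)  ⇒  b = a·sin(B)/sin(A) = 13·sin(54°)/sin(71°)
sin(54°) ≈ 0.809017, sin(71°) ≈ 0.945519
b ≈ 13·0.809017/0.945519 ≈ 10.5172/0.945519 ≈ 11.1232

b = 11.12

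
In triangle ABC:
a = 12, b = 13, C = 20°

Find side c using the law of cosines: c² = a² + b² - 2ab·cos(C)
c² = 12² + 13² − 2·12·13·cos(20°)
cos(20°) ≈ 0.939693
c² ≈ 144 + 169 − 312·(0.939693) ≈ 313 − 293.184 ≈ 19.8159
c ≈ √19.8159 ≈ 4.45151

c = 4.452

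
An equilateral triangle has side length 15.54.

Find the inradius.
r = Area/s with s the semi-perimeter.
Area = (√3/4)·15.54² = (√3/4)·241.4916 ≈ 0.433013·241.4916 ≈ 104.569
s = 3·15.54/2 = 23.31
r ≈ 104.569/23.31 ≈ 4.48601
(Equivalently r = side/(2√3) = 15.54/3.4641 ≈ 4.48601.)

r = 4.486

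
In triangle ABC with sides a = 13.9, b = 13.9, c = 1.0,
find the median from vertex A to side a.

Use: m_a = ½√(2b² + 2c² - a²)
m_a = ½√(2·13.9² + 2·1.0² − 13.9²) = ½√(2·193.21 + 2·1 − 193.21) = ½√(386.42 + 2 − 193.21) = ½√195.21
√195.21 ≈ 13.9718, so m_a ≈ 6.98588

m_a = 6.986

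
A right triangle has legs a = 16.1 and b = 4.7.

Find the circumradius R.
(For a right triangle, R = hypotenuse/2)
Hypotenuse c = √(a² + b²) = √(259.21 + 22.09) = √281.3 ≈ 16.772
R = c/2 ≈ 16.772/2 ≈ 8.386

R = 8.386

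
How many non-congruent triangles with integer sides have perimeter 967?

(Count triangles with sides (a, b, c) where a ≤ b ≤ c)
Let a ≤ b ≤ c with a + b + c = 967. The only binding inequality is a + b > c, i.e. 967 − c > c, so c < 967/2; and c ≥ 967/3 since c is the largest side.
So 323 ≤ c ≤ 483. For each c, b runs from ⌈(967 − c)/2⌉ up to c (then a = 967 − b − c satisfies 1 ≤ a ≤ b automatically), giving c − ⌈(967 − c)/2⌉ + 1 choices.
Summing over c: 2 + 3 + 5 + 6 + … + 240 + 242  (161 terms, c = 323, …, 483) = 19602
Check (closed form: nearest integer to p²/48 for even p, (p+3)²/48 for odd p): (967+3)²/48 = 970²/48 = 940900/48 ≈ 19602.08 → 19602

19602 triangles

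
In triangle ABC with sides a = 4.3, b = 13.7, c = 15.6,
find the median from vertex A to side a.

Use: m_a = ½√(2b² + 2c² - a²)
m_a = ½√(2·13.7² + 2·15.6² − 4.3²) = ½√(2·187.69 + 2·243.36 − 18.49) = ½√(375.38 + 486.72 − 18.49) = ½√843.61
√843.61 ≈ 29.045, so m_a ≈ 14.5225

m_a = 14.52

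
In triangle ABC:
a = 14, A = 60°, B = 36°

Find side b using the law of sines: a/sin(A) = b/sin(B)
a/sin(A) = b/sin(B)  ⇒  b = a·sin(B)/sin(A) = 14·sin(36°)/sin(60°)
sin(36°) ≈ 0.587785, sin(60°) ≈ 0.866025
b ≈ 14·0.587785/0.866025 ≈ 8.22899/0.866025 ≈ 9.50202

b = 9.502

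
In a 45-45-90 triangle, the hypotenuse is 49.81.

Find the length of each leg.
In a 45-45-90 triangle hypotenuse = leg·√2, so leg = hypotenuse/√2.
Leg = 49.81/√2 ≈ 49.81/1.41421 ≈ 35.221

Each leg = 35.22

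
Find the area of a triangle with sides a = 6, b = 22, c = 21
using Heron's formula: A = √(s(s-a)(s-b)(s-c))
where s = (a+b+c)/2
s = (6 + 22 + 21)/2 = 49/2 = 24.5
s − a = 18.5, s − b = 2.5, s − c = 3.5
s(s−a)(s−b)(s−c) = 24.5·18.5·2.5·3.5 = 3965.9375
Area = √3965.9375 ≈ 62.9757

s = 24.5, Area = 62.98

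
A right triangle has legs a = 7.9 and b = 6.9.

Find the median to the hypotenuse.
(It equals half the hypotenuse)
Hypotenuse c = √(a² + b²) = √(62.41 + 47.61) = √110.02 ≈ 10.489
Median to hypotenuse = c/2 ≈ 10.489/2 ≈ 5.24452

Median = 5.245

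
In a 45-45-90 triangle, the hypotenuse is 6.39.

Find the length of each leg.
In a 45-45-90 triangle hypotenuse = leg·√2, so leg = hypotenuse/√2.
Leg = 6.39/√2 ≈ 6.39/1.41421 ≈ 4.51841

Each leg = 4.518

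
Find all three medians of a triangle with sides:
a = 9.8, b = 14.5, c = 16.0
Median formula: m_a = ½√(2b² + 2c² − a²) (and cyclically). a² = 96.04, b² = 210.25, c² = 256.
m_a = ½√(2·210.25 + 2·256 − 96.04) = ½√836.46 ≈ ½·28.9216 ≈ 14.4608
m_b = ½√(2·96.04 + 2·256 − 210.25) = ½√493.83 ≈ ½·22.2223 ≈ 11.1111
m_c = ½√(2·96.04 + 2·210.25 − 256) = ½√356.58 ≈ ½·18.8833 ≈ 9.44166

m_a = 14.46, m_b = 11.11, m_c = 9.442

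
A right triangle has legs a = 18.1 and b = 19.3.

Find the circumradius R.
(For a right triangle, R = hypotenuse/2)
Hypotenuse c = √(a² + b²) = √(327.61 + 372.49) = √700.1 ≈ 26.4594
R = c/2 ≈ 26.4594/2 ≈ 13.2297

R = 13.23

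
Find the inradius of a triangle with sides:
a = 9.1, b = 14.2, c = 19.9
r = Area/s where s is the semi-perimeter.
s = (9.1 + 14.2 + 19.9)/2 = 43.2/2 = 21.6
Area = √(s(s−a)(s−b)(s−c)) = √(21.6·12.5·7.4·1.7) ≈ √3396.6 ≈ 58.2804
r ≈ 58.2804/21.6 ≈ 2.69816

r = 2.698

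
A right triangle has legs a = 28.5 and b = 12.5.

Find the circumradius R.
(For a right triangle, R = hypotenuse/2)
Hypotenuse c = √(a² + b²) = √(812.25 + 156.25) = √968.5 ≈ 31.1207
R = c/2 ≈ 31.1207/2 ≈ 15.5604

R = 15.56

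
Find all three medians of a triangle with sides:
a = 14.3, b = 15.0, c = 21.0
Median formula: m_a = ½√(2b² + 2c² − a²) (and cyclically). a² = 204.49, b² = 225, c² = 441.
m_a = ½√(2·225 + 2·441 − 204.49) = ½√1127.51 ≈ ½·33.5784 ≈ 16.7892
m_b = ½√(2·204.49 + 2·441 − 225) = ½√1065.98 ≈ ½·32.6493 ≈ 16.3247
m_c = ½√(2·204.49 + 2·225 − 441) = ½√417.98 ≈ ½·20.4446 ≈ 10.2223

m_a = 16.79, m_b = 16.32, m_c = 10.22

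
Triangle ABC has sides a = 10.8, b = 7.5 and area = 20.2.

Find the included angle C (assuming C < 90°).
Area = ½·a·b·sin(C)  ⇒  sin(C) = 2·Area/(a·b) = 2·20.2/(10.8·7.5) = 40.4/81 ≈ 0.498765
C = arcsin(0.498765) ≈ 29.9184° (taking the acute solution since C < 90°)

C = 29.92°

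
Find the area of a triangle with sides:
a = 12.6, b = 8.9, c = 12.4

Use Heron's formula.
s = (12.6 + 8.9 + 12.4)/2 = 33.9/2 = 16.95
s − a = 4.35, s − b = 8.05, s − c = 4.55
s(s−a)(s−b)(s−c) = 16.95·4.35·8.05·4.55 ≈ 2700.64
Area = √2700.64 ≈ 51.9677

Area = 51.97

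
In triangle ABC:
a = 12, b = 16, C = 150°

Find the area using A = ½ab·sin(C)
A = ½·a·b·sin(C) = ½·12·16·sin(150°)
sin(150°) ≈ 0.5
A ≈ ½·192·0.5 = 96·0.5 ≈ 48

Area = 48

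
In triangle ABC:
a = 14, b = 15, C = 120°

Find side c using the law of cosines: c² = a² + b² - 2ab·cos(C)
c² = 14² + 15² − 2·14·15·cos(120°)
cos(120°) ≈ -0.5
c² ≈ 196 + 225 − 420·(-0.5) ≈ 421 + 210 ≈ 631
c ≈ √631 ≈ 25.1197

c = 25.12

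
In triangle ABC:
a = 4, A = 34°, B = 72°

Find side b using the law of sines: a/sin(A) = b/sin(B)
a/sin(A) = b/sin(B)  ⇒  b = a·sin(B)/sin(A) = 4·sin(72°)/sin(34°)
sin(72°) ≈ 0.951057, sin(34°) ≈ 0.559193
b ≈ 4·0.951057/0.559193 ≈ 3.80423/0.559193 ≈ 6.80307

b = 6.803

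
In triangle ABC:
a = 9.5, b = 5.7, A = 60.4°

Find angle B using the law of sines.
a/sin(A) = b/sin(B)  ⇒  sin(B) = b·sin(A)/a = 5.7·sin(60.4°)/9.5
sin(60.4°) ≈ 0.869495
sin(B) ≈ 5.7·0.869495/9.5 ≈ 4.95612/9.5 ≈ 0.521697
B = arcsin(0.521697) ≈ 31.4461°
(Since b ≤ a we need B ≤ A, so the obtuse alternative 180° − 31.4461° ≈ 148.554° is rejected.)

B = 31.45°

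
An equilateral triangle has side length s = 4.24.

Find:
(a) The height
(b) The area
(a) The height splits the triangle into two 30-60-90 halves: h = s·√3/2 = 4.24·1.73205/2 ≈ 7.3439/2 ≈ 3.67195
(b) Area = (√3/4)·s² = (√3/4)·4.24² = (√3/4)·17.9776 ≈ 0.433013·17.9776 ≈ 7.78453

Height = 3.672, Area = 7.785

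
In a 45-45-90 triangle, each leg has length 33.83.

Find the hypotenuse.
In a 45-45-90 triangle the sides are in ratio 1 : 1 : √2, so hypotenuse = leg·√2.
Hypotenuse = 33.83·√2 ≈ 33.83·1.41421 ≈ 47.8428

Hypotenuse = 33.83√2 = 47.84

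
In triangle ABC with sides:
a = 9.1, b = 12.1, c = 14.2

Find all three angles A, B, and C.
Law of cosines for each angle (a² = 82.81, b² = 146.41, c² = 201.64):
cos(A) = (b² + c² − a²)/(2bc) = (146.41 + 201.64 − 82.81)/(2·12.1·14.2) = 265.24/343.64 ≈ 0.771854  ⇒  A ≈ 39.4793°
cos(B) = (a² + c² − b²)/(2ac) = (82.81 + 201.64 − 146.41)/(2·9.1·14.2) = 138.04/258.44 ≈ 0.534128  ⇒  B ≈ 57.7152°
cos(C) = (a² + b² − c²)/(2ab) = (82.81 + 146.41 − 201.64)/(2·9.1·12.1) = 27.58/220.22 ≈ 0.125238  ⇒  C ≈ 82.8055°
Check: A + B + C ≈ 180°

A = 39.48°, B = 57.72°, C = 82.81°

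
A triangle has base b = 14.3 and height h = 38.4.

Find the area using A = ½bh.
A = ½·b·h = ½·14.3·38.4 = ½·549.12 = 274.56

Area = 274.56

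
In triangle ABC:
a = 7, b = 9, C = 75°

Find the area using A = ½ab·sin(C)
A = ½·a·b·sin(C) = ½·7·9·sin(75°)
sin(75°) ≈ 0.965926
A ≈ ½·63·0.965926 = 31.5·0.965926 ≈ 30.4267

Area = 30.43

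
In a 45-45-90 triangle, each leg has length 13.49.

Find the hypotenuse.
In a 45-45-90 triangle the sides are in ratio 1 : 1 : √2, so hypotenuse = leg·√2.
Hypotenuse = 13.49·√2 ≈ 13.49·1.41421 ≈ 19.0777

Hypotenuse = 13.49√2 = 19.08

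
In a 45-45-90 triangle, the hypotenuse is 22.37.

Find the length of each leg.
In a 45-45-90 triangle hypotenuse = leg·√2, so leg = hypotenuse/√2.
Leg = 22.37/√2 ≈ 22.37/1.41421 ≈ 15.818

Each leg = 15.82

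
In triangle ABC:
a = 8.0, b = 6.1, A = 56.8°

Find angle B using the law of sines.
a/sin(A) = b/sin(B)  ⇒  sin(B) = b·sin(A)/a = 6.1·sin(56.8°)/8.0
sin(56.8°) ≈ 0.836764
sin(B) ≈ 6.1·0.836764/8.0 ≈ 5.10426/8.0 ≈ 0.638033
B = arcsin(0.638033) ≈ 39.6453°
(Since b ≤ a we need B ≤ A, so the obtuse alternative 180° − 39.6453° ≈ 140.355° is rejected.)

B = 39.65°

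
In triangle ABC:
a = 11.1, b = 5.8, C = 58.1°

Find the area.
Two sides and the included angle (SAS): A = ½·a·b·sin(C) = ½·11.1·5.8·sin(58.1°)
sin(58.1°) ≈ 0.848972
A ≈ ½·64.38·0.848972 = 32.19·0.848972 ≈ 27.3284

Area = 27.33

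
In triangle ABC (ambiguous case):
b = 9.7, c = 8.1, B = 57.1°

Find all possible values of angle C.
b/sin(B) = c/sin(C)  ⇒  sin(C) = c·sin(B)/b = 8.1·sin(57.1°)/9.7
sin(57.1°) ≈ 0.83962
sin(C) ≈ 8.1·0.83962/9.7 ≈ 6.80092/9.7 ≈ 0.701126
Candidate 1: C₁ = arcsin(0.701126) ≈ 44.5174°  →  A = 180° − 57.1° − 44.5174° ≈ 78.3826° > 0, valid
Candidate 2: C₂ = 180° − C₁ ≈ 135.483°  →  A = 180° − 57.1° − 135.483° ≈ -12.5826° ≤ 0, not a valid triangle

C = 44.52° (one solution)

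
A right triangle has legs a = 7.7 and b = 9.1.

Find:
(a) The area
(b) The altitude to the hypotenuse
(a) The legs are perpendicular, so Area = ½·a·b = ½·7.7·9.1 = ½·70.07 = 35.035
(b) Hypotenuse c = √(a² + b²) = √(59.29 + 82.81) = √142.1 ≈ 11.9206
    Area = ½·c·h_c  ⇒  h_c = 2·Area/c = 70.07/11.9206 ≈ 5.87807

Area = 35.035, h_c = 5.878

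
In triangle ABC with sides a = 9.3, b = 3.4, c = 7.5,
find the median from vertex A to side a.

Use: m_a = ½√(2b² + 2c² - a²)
m_a = ½√(2·3.4² + 2·7.5² − 9.3²) = ½√(2·11.56 + 2·56.25 − 86.49) = ½√(23.12 + 112.5 − 86.49) = ½√49.13
√49.13 ≈ 7.00928, so m_a ≈ 3.50464

m_a = 3.505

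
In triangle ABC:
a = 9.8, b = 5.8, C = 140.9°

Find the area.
Two sides and the included angle (SAS): A = ½·a·b·sin(C) = ½·9.8·5.8·sin(140.9°)
sin(140.9°) ≈ 0.630676
A ≈ ½·56.84·0.630676 = 28.42·0.630676 ≈ 17.9238

Area = 17.92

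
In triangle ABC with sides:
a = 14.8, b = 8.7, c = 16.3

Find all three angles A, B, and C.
Law of cosines for each angle (a² = 219.04, b² = 75.69, c² = 265.69):
cos(A) = (b² + c² − a²)/(2bc) = (75.69 + 265.69 − 219.04)/(2·8.7·16.3) = 122.34/283.62 ≈ 0.431352  ⇒  A ≈ 64.4466°
cos(B) = (a² + c² − b²)/(2ac) = (219.04 + 265.69 − 75.69)/(2·14.8·16.3) = 409.04/482.48 ≈ 0.847786  ⇒  B ≈ 32.0283°
cos(C) = (a² + b² − c²)/(2ab) = (219.04 + 75.69 − 265.69)/(2·14.8·8.7) = 29.04/257.52 ≈ 0.112768  ⇒  C ≈ 83.5251°
Check: A + B + C ≈ 180°

A = 64.45°, B = 32.03°, C = 83.53°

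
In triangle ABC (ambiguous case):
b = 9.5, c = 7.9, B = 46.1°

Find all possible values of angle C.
b/sin(B) = c/sin(C)  ⇒  sin(C) = c·sin(B)/b = 7.9·sin(46.1°)/9.5
sin(46.1°) ≈ 0.720551
sin(C) ≈ 7.9·0.720551/9.5 ≈ 5.69235/9.5 ≈ 0.599195
Candidate 1: C₁ = arcsin(0.599195) ≈ 36.8123°  →  A = 180° − 46.1° − 36.8123° ≈ 97.0877° > 0, valid
Candidate 2: C₂ = 180° − C₁ ≈ 143.188°  →  A = 180° − 46.1° − 143.188° ≈ -9.2877° ≤ 0, not a valid triangle

C = 36.81° (one solution)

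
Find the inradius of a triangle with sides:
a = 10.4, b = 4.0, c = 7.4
r = Area/s where s is the semi-perimeter.
s = (10.4 + 4.0 + 7.4)/2 = 21.8/2 = 10.9
Area = √(s(s−a)(s−b)(s−c)) = √(10.9·0.5·6.9·3.5) ≈ √131.618 ≈ 11.4725
r ≈ 11.4725/10.9 ≈ 1.05252

r = 1.053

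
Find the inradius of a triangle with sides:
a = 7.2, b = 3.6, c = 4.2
r = Area/s where s is the semi-perimeter.
s = (7.2 + 3.6 + 4.2)/2 = 15/2 = 7.5
Area = √(s(s−a)(s−b)(s−c)) = √(7.5·0.3·3.9·3.3) ≈ √28.9575 ≈ 5.38122
r ≈ 5.38122/7.5 ≈ 0.717496

r = 0.7175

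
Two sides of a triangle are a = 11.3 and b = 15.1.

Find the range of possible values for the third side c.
Triangle inequality: |a − b| < c < a + b
|a − b| = |11.3 − 15.1| = 3.8
a + b = 11.3 + 15.1 = 26.4

3.8 < c < 26.4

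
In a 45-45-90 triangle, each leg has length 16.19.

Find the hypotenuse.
In a 45-45-90 triangle the sides are in ratio 1 : 1 : √2, so hypotenuse = leg·√2.
Hypotenuse = 16.19·√2 ≈ 16.19·1.41421 ≈ 22.8961

Hypotenuse = 16.19√2 = 22.9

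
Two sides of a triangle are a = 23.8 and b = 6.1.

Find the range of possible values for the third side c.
Triangle inequality: |a − b| < c < a + b
|a − b| = |23.8 − 6.1| = 17.7
a + b = 23.8 + 6.1 = 29.9

17.7 < c < 29.9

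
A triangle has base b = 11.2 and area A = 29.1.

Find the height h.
A = ½·b·h  ⇒  h = 2A/b = 2·29.1/11.2 = 58.2/11.2 ≈ 5.19643

h = 5.196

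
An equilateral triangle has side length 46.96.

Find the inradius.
r = Area/s with s the semi-perimeter.
Area = (√3/4)·46.96² = (√3/4)·2205.2416 ≈ 0.433013·2205.2416 ≈ 954.898
s = 3·46.96/2 = 70.44
r ≈ 954.898/70.44 ≈ 13.5562
(Equivalently r = side/(2√3) = 46.96/3.4641 ≈ 13.5562.)

r = 13.56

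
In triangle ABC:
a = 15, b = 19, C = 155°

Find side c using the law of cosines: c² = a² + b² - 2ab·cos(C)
c² = 15² + 19² − 2·15·19·cos(155°)
cos(155°) ≈ -0.906308
c² ≈ 225 + 361 − 570·(-0.906308) ≈ 586 + 516.595 ≈ 1102.6
c ≈ √1102.6 ≈ 33.2054

c = 33.21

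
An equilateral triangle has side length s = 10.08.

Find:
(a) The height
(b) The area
(a) The height splits the triangle into two 30-60-90 halves: h = s·√3/2 = 10.08·1.73205/2 ≈ 17.4591/2 ≈ 8.72954
(b) Area = (√3/4)·s² = (√3/4)·10.08² = (√3/4)·101.6064 ≈ 0.433013·101.6064 ≈ 43.9969

Height = 8.73, Area = 44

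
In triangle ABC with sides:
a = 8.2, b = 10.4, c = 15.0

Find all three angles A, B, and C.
Law of cosines for each angle (a² = 67.24, b² = 108.16, c² = 225):
cos(A) = (b² + c² − a²)/(2bc) = (108.16 + 225 − 67.24)/(2·10.4·15.0) = 265.92/312 ≈ 0.852308  ⇒  A ≈ 31.5364°
cos(B) = (a² + c² − b²)/(2ac) = (67.24 + 225 − 108.16)/(2·8.2·15.0) = 184.08/246 ≈ 0.748293  ⇒  B ≈ 41.5573°
cos(C) = (a² + b² − c²)/(2ab) = (67.24 + 108.16 − 225)/(2·8.2·10.4) = -49.6/170.56 ≈ -0.290807  ⇒  C ≈ 106.906°
Check: A + B + C ≈ 180°

A = 31.54°, B = 41.56°, C = 106.9°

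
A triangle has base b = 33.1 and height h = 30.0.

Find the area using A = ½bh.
A = ½·b·h = ½·33.1·30.0 = ½·993 = 496.5

Area = 496.5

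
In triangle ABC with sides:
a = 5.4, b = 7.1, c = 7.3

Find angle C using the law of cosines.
c² = a² + b² − 2ab·cos(C)  ⇒  cos(C) = (a² + b² − c²)/(2ab)
cos(C) = (5.4² + 7.1² − 7.3²)/(2·5.4·7.1) = (29.16 + 50.41 − 53.29)/76.68 = 26.28/76.68 ≈ 0.342723
C = arccos(0.342723) ≈ 69.9571°

C = 69.96°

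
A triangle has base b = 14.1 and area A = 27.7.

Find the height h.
A = ½·b·h  ⇒  h = 2A/b = 2·27.7/14.1 = 55.4/14.1 ≈ 3.92908

h = 3.929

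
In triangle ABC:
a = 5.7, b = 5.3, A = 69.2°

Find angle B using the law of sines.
a/sin(A) = b/sin(B)  ⇒  sin(B) = b·sin(A)/a = 5.3·sin(69.2°)/5.7
sin(69.2°) ≈ 0.934826
sin(B) ≈ 5.3·0.934826/5.7 ≈ 4.95458/5.7 ≈ 0.869224
B = arcsin(0.869224) ≈ 60.3686°
(Since b ≤ a we need B ≤ A, so the obtuse alternative 180° − 60.3686° ≈ 119.631° is rejected.)

B = 60.37°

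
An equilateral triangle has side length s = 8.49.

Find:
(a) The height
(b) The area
(a) The height splits the triangle into two 30-60-90 halves: h = s·√3/2 = 8.49·1.73205/2 ≈ 14.7051/2 ≈ 7.35256
(b) Area = (√3/4)·s² = (√3/4)·8.49² = (√3/4)·72.0801 ≈ 0.433013·72.0801 ≈ 31.2116

Height = 7.353, Area = 31.21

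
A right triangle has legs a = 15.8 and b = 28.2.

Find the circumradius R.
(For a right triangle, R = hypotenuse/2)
Hypotenuse c = √(a² + b²) = √(249.64 + 795.24) = √1044.88 ≈ 32.3246
R = c/2 ≈ 32.3246/2 ≈ 16.1623

R = 16.16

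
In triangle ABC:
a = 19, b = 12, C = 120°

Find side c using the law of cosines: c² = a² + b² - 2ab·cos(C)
c² = 19² + 12² − 2·19·12·cos(120°)
cos(120°) ≈ -0.5
c² ≈ 361 + 144 − 456·(-0.5) ≈ 505 + 228 ≈ 733
c ≈ √733 ≈ 27.074

c = 27.07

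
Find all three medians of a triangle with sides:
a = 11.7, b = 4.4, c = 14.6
Median formula: m_a = ½√(2b² + 2c² − a²) (and cyclically). a² = 136.89, b² = 19.36, c² = 213.16.
m_a = ½√(2·19.36 + 2·213.16 − 136.89) = ½√328.15 ≈ ½·18.1149 ≈ 9.05746
m_b = ½√(2·136.89 + 2·213.16 − 19.36) = ½√680.74 ≈ ½·26.091 ≈ 13.0455
m_c = ½√(2·136.89 + 2·19.36 − 213.16) = ½√99.34 ≈ ½·9.96695 ≈ 4.98347

m_a = 9.057, m_b = 13.05, m_c = 4.983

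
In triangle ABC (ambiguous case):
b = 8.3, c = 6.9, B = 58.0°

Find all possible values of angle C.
b/sin(B) = c/sin(C)  ⇒  sin(C) = c·sin(B)/b = 6.9·sin(58.0°)/8.3
sin(58.0°) ≈ 0.848048
sin(C) ≈ 6.9·0.848048/8.3 ≈ 5.85153/8.3 ≈ 0.705004
Candidate 1: C₁ = arcsin(0.705004) ≈ 44.8299°  →  A = 180° − 58.0° − 44.8299° ≈ 77.1701° > 0, valid
Candidate 2: C₂ = 180° − C₁ ≈ 135.17°  →  A = 180° − 58.0° − 135.17° ≈ -13.1701° ≤ 0, not a valid triangle

C = 44.83° (one solution)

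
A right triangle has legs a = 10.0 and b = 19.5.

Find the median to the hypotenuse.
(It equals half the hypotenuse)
Hypotenuse c = √(a² + b²) = √(100 + 380.25) = √480.25 ≈ 21.9146
Median to hypotenuse = c/2 ≈ 21.9146/2 ≈ 10.9573

Median = 10.96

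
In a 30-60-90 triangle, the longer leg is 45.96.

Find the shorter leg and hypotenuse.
In a 30-60-90 triangle the sides are in ratio 1 : √3 : 2, so short leg = long leg/√3 and hypotenuse = 2·(short leg).
Short leg = 45.96/√3 ≈ 45.96/1.73205 ≈ 26.535
Hypotenuse = 2·26.535 ≈ 53.07

Short leg = 26.54, Hypotenuse = 53.07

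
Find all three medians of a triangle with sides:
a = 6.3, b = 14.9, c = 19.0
Median formula: m_a = ½√(2b² + 2c² − a²) (and cyclically). a² = 39.69, b² = 222.01, c² = 361.
m_a = ½√(2·222.01 + 2·361 − 39.69) = ½√1126.33 ≈ ½·33.5608 ≈ 16.7804
m_b = ½√(2·39.69 + 2·361 − 222.01) = ½√579.37 ≈ ½·24.0701 ≈ 12.0351
m_c = ½√(2·39.69 + 2·222.01 − 361) = ½√162.4 ≈ ½·12.7436 ≈ 6.37181

m_a = 16.78, m_b = 12.04, m_c = 6.372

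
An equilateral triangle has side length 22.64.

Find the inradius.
r = Area/s with s the semi-perimeter.
Area = (√3/4)·22.64² = (√3/4)·512.5696 ≈ 0.433013·512.5696 ≈ 221.949
s = 3·22.64/2 = 33.96
r ≈ 221.949/33.96 ≈ 6.53561
(Equivalently r = side/(2√3) = 22.64/3.4641 ≈ 6.53561.)

r = 6.536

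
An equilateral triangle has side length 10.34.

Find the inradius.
r = Area/s with s the semi-perimeter.
Area = (√3/4)·10.34² = (√3/4)·106.9156 ≈ 0.433013·106.9156 ≈ 46.2958
s = 3·10.34/2 = 15.51
r ≈ 46.2958/15.51 ≈ 2.9849
(Equivalently r = side/(2√3) = 10.34/3.4641 ≈ 2.9849.)

r = 2.985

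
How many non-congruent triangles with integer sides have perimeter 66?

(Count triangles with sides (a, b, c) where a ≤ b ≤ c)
Let a ≤ b ≤ c with a + b + c = 66. The only binding inequality is a + b > c, i.e. 66 − c > c, so c < 66/2; and c ≥ 66/3 since c is the largest side.
So 22 ≤ c ≤ 32. For each c, b runs from ⌈(66 − c)/2⌉ up to c (then a = 66 − b − c satisfies 1 ≤ a ≤ b automatically), giving c − ⌈(66 − c)/2⌉ + 1 choices.
Summing over c: 1 + 2 + 4 + 5 + 7 + 8 + 10 + 11 + 13 + 14 + 16 = 91
Check (closed form: nearest integer to p²/48 for even p, (p+3)²/48 for odd p): 66²/48 = 4356/48 ≈ 90.75 → 91

91 triangles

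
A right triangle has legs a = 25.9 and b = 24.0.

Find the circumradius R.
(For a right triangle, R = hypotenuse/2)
Hypotenuse c = √(a² + b²) = √(670.81 + 576) = √1246.81 ≈ 35.3102
R = c/2 ≈ 35.3102/2 ≈ 17.6551

R = 17.66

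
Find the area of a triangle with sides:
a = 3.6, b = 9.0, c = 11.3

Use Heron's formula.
s = (3.6 + 9.0 + 11.3)/2 = 23.9/2 = 11.95
s − a = 8.35, s − b = 2.95, s − c = 0.65
s(s−a)(s−b)(s−c) = 11.95·8.35·2.95·0.65 ≈ 191.333
Area = √191.333 ≈ 13.8323

Area = 13.83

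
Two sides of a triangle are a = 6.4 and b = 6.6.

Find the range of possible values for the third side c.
Triangle inequality: |a − b| < c < a + b
|a − b| = |6.4 − 6.6| = 0.2
a + b = 6.4 + 6.6 = 13

0.2 < c < 13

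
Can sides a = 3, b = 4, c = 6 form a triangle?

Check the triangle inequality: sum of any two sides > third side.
a + b vs c: 3 + 4 = 7 > 6  ✓
a + c vs b: 3 + 6 = 9 > 4  ✓
b + c vs a: 4 + 6 = 10 > 3  ✓

Yes, triangle inequality satisfied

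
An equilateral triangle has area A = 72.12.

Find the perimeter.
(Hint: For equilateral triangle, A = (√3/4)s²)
A = (√3/4)s²  ⇒  s² = 4A/√3 = 4·72.12/√3 = 288.48/1.73205 ≈ 166.554
s ≈ √166.554 ≈ 12.9056
Perimeter = 3s ≈ 3·12.9056 ≈ 38.7167

Perimeter = 38.72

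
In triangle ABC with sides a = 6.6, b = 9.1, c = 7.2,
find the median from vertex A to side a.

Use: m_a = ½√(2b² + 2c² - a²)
m_a = ½√(2·9.1² + 2·7.2² − 6.6²) = ½√(2·82.81 + 2·51.84 − 43.56) = ½√(165.62 + 103.68 − 43.56) = ½√225.74
√225.74 ≈ 15.0246, so m_a ≈ 7.51232

m_a = 7.512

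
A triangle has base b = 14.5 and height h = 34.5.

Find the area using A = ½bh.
A = ½·b·h = ½·14.5·34.5 = ½·500.25 = 250.125

Area = 250.125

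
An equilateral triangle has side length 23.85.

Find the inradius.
r = Area/s with s the semi-perimeter.
Area = (√3/4)·23.85² = (√3/4)·568.8225 ≈ 0.433013·568.8225 ≈ 246.307
s = 3·23.85/2 = 35.775
r ≈ 246.307/35.775 ≈ 6.8849
(Equivalently r = side/(2√3) = 23.85/3.4641 ≈ 6.8849.)

r = 6.885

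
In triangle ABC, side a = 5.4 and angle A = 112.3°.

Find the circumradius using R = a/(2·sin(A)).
R = a/(2·sin(A)) = 5.4/(2·sin(112.3°))
sin(112.3°) ≈ 0.92521
R ≈ 5.4/(2·0.92521) = 5.4/1.85042 ≈ 2.91826

R = 2.918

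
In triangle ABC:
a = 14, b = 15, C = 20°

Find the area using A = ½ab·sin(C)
A = ½·a·b·sin(C) = ½·14·15·sin(20°)
sin(20°) ≈ 0.34202
A ≈ ½·210·0.34202 = 105·0.34202 ≈ 35.9121

Area = 35.91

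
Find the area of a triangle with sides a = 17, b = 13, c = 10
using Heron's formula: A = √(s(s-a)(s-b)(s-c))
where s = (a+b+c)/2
s = (17 + 13 + 10)/2 = 40/2 = 20
s − a = 3, s − b = 7, s − c = 10
s(s−a)(s−b)(s−c) = 20·3·7·10 = 4200
Area = √4200 ≈ 64.8074

s = 20.0, Area = 64.81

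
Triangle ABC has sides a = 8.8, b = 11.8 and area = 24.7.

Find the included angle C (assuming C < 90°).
Area = ½·a·b·sin(C)  ⇒  sin(C) = 2·Area/(a·b) = 2·24.7/(8.8·11.8) = 49.4/103.84 ≈ 0.475732
C = arcsin(0.475732) ≈ 28.407° (taking the acute solution since C < 90°)

C = 28.41°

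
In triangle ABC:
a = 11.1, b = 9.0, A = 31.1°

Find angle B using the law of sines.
a/sin(A) = b/sin(B)  ⇒  sin(B) = b·sin(A)/a = 9.0·sin(31.1°)/11.1
sin(31.1°) ≈ 0.516533
sin(B) ≈ 9.0·0.516533/11.1 ≈ 4.6488/11.1 ≈ 0.418811
B = arcsin(0.418811) ≈ 24.7595°
(Since b ≤ a we need B ≤ A, so the obtuse alternative 180° − 24.7595° ≈ 155.24° is rejected.)

B = 24.76°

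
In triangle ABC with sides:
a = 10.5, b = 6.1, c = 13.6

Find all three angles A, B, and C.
Law of cosines for each angle (a² = 110.25, b² = 37.21, c² = 184.96):
cos(A) = (b² + c² − a²)/(2bc) = (37.21 + 184.96 − 110.25)/(2·6.1·13.6) = 111.92/165.92 ≈ 0.674542  ⇒  A ≈ 47.5814°
cos(B) = (a² + c² − b²)/(2ac) = (110.25 + 184.96 − 37.21)/(2·10.5·13.6) = 258/285.6 ≈ 0.903361  ⇒  B ≈ 25.3965°
cos(C) = (a² + b² − c²)/(2ab) = (110.25 + 37.21 − 184.96)/(2·10.5·6.1) = -37.5/128.1 ≈ -0.29274  ⇒  C ≈ 107.022°
Check: A + B + C ≈ 180°

A = 47.58°, B = 25.4°, C = 107°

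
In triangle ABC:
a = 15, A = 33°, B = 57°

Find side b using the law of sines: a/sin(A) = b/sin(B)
a/sin(A) = b/sin(B)  ⇒  b = a·sin(B)/sin(A) = 15·sin(57°)/sin(33°)
sin(57°) ≈ 0.838671, sin(33°) ≈ 0.544639
b ≈ 15·0.838671/0.544639 ≈ 12.5801/0.544639 ≈ 23.098

b = 23.1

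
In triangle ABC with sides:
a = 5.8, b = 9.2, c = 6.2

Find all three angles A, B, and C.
Law of cosines for each angle (a² = 33.64, b² = 84.64, c² = 38.44):
cos(A) = (b² + c² − a²)/(2bc) = (84.64 + 38.44 − 33.64)/(2·9.2·6.2) = 89.44/114.08 ≈ 0.784011  ⇒  A ≈ 38.3707°
cos(B) = (a² + c² − b²)/(2ac) = (33.64 + 38.44 − 84.64)/(2·5.8·6.2) = -12.56/71.92 ≈ -0.174638  ⇒  B ≈ 100.058°
cos(C) = (a² + b² − c²)/(2ab) = (33.64 + 84.64 − 38.44)/(2·5.8·9.2) = 79.84/106.72 ≈ 0.748126  ⇒  C ≈ 41.5717°
Check: A + B + C ≈ 180°

A = 38.37°, B = 100.1°, C = 41.57°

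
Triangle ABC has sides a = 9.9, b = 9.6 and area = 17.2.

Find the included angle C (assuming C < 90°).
Area = ½·a·b·sin(C)  ⇒  sin(C) = 2·Area/(a·b) = 2·17.2/(9.9·9.6) = 34.4/95.04 ≈ 0.361953
C = arcsin(0.361953) ≈ 21.2202° (taking the acute solution since C < 90°)

C = 21.22°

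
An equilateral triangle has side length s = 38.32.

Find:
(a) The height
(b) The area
(a) The height splits the triangle into two 30-60-90 halves: h = s·√3/2 = 38.32·1.73205/2 ≈ 66.3722/2 ≈ 33.1861
(b) Area = (√3/4)·s² = (√3/4)·38.32² = (√3/4)·1468.4224 ≈ 0.433013·1468.4224 ≈ 635.846

Height = 33.19, Area = 635.8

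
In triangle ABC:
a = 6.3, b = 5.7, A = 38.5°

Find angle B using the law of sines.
a/sin(A) = b/sin(B)  ⇒  sin(B) = b·sin(A)/a = 5.7·sin(38.5°)/6.3
sin(38.5°) ≈ 0.622515
sin(B) ≈ 5.7·0.622515/6.3 ≈ 3.54833/6.3 ≈ 0.563228
B = arcsin(0.563228) ≈ 34.2793°
(Since b ≤ a we need B ≤ A, so the obtuse alternative 180° − 34.2793° ≈ 145.721° is rejected.)

B = 34.28°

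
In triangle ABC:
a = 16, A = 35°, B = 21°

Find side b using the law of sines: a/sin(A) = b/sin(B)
a/sin(A) = b/sin(B)  ⇒  b = a·sin(B)/sin(A) = 16·sin(21°)/sin(35°)
sin(21°) ≈ 0.358368, sin(35°) ≈ 0.573576
b ≈ 16·0.358368/0.573576 ≈ 5.73389/0.573576 ≈ 9.99673

b = 9.997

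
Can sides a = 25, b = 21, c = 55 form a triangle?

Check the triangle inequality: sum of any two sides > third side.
a + b vs c: 25 + 21 = 46 ≤ 55  ✗
a + c vs b: 25 + 55 = 80 > 21  ✓
b + c vs a: 21 + 55 = 76 > 25  ✓

No: 25 + 21 = 46 is not > 55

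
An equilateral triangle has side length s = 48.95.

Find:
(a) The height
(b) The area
(a) The height splits the triangle into two 30-60-90 halves: h = s·√3/2 = 48.95·1.73205/2 ≈ 84.7839/2 ≈ 42.3919
(b) Area = (√3/4)·s² = (√3/4)·48.95² = (√3/4)·2396.1025 ≈ 0.433013·2396.1025 ≈ 1037.54

Height = 42.39, Area = 1038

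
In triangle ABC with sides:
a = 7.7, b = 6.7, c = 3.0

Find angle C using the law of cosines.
c² = a² + b² − 2ab·cos(C)  ⇒  cos(C) = (a² + b² − c²)/(2ab)
cos(C) = (7.7² + 6.7² − 3.0²)/(2·7.7·6.7) = (59.29 + 44.89 − 9)/103.18 = 95.18/103.18 ≈ 0.922466
C = arccos(0.922466) ≈ 22.7108°

C = 22.71°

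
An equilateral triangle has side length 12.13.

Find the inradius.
r = Area/s with s the semi-perimeter.
Area = (√3/4)·12.13² = (√3/4)·147.1369 ≈ 0.433013·147.1369 ≈ 63.7121
s = 3·12.13/2 = 18.195
r ≈ 63.7121/18.195 ≈ 3.50163
(Equivalently r = side/(2√3) = 12.13/3.4641 ≈ 3.50163.)

r = 3.502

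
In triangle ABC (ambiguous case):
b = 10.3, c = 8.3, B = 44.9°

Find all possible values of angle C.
b/sin(B) = c/sin(C)  ⇒  sin(C) = c·sin(B)/b = 8.3·sin(44.9°)/10.3
sin(44.9°) ≈ 0.705872
sin(C) ≈ 8.3·0.705872/10.3 ≈ 5.85873/10.3 ≈ 0.568809
Candidate 1: C₁ = arcsin(0.568809) ≈ 34.6672°  →  A = 180° − 44.9° − 34.6672° ≈ 100.433° > 0, valid
Candidate 2: C₂ = 180° − C₁ ≈ 145.333°  →  A = 180° − 44.9° − 145.333° ≈ -10.2328° ≤ 0, not a valid triangle

C = 34.67° (one solution)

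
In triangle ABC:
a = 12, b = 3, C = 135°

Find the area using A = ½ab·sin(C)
A = ½·a·b·sin(C) = ½·12·3·sin(135°)
sin(135°) ≈ 0.707107
A ≈ ½·36·0.707107 = 18·0.707107 ≈ 12.7279

Area = 12.73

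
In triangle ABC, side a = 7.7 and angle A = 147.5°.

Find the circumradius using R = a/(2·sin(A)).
R = a/(2·sin(A)) = 7.7/(2·sin(147.5°))
sin(147.5°) ≈ 0.5373
R ≈ 7.7/(2·0.5373) = 7.7/1.0746 ≈ 7.16546

R = 7.165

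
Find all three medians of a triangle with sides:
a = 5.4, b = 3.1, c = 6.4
Median formula: m_a = ½√(2b² + 2c² − a²) (and cyclically). a² = 29.16, b² = 9.61, c² = 40.96.
m_a = ½√(2·9.61 + 2·40.96 − 29.16) = ½√71.98 ≈ ½·8.4841 ≈ 4.24205
m_b = ½√(2·29.16 + 2·40.96 − 9.61) = ½√130.63 ≈ ½·11.4293 ≈ 5.71467
m_c = ½√(2·29.16 + 2·9.61 − 40.96) = ½√36.58 ≈ ½·6.04814 ≈ 3.02407

m_a = 4.242, m_b = 5.715, m_c = 3.024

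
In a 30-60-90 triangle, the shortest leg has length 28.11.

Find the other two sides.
In a 30-60-90 triangle the sides are in ratio 1 : √3 : 2 (short leg : long leg : hypotenuse).
Long leg = 28.11·√3 ≈ 28.11·1.73205 ≈ 48.6879
Hypotenuse = 2·28.11 = 56.22

Long leg = 28.11√3 = 48.69, Hypotenuse = 56.22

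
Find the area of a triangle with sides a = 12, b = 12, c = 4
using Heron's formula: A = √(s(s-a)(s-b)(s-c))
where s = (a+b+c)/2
s = (12 + 12 + 4)/2 = 28/2 = 14
s − a = 2, s − b = 2, s − c = 10
s(s−a)(s−b)(s−c) = 14·2·2·10 = 560
Area = √560 ≈ 23.6643

s = 14.0, Area = 23.66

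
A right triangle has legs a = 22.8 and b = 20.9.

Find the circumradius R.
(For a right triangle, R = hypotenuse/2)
Hypotenuse c = √(a² + b²) = √(519.84 + 436.81) = √956.65 ≈ 30.9298
R = c/2 ≈ 30.9298/2 ≈ 15.4649

R = 15.46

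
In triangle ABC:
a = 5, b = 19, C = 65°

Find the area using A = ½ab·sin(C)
A = ½·a·b·sin(C) = ½·5·19·sin(65°)
sin(65°) ≈ 0.906308
A ≈ ½·95·0.906308 = 47.5·0.906308 ≈ 43.0496

Area = 43.05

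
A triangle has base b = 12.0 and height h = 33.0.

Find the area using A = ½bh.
A = ½·b·h = ½·12.0·33.0 = ½·396 = 198

Area = 198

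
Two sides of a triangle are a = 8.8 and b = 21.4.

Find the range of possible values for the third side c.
Triangle inequality: |a − b| < c < a + b
|a − b| = |8.8 − 21.4| = 12.6
a + b = 8.8 + 21.4 = 30.2

12.6 < c < 30.2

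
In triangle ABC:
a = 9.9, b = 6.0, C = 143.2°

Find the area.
Two sides and the included angle (SAS): A = ½·a·b·sin(C) = ½·9.9·6.0·sin(143.2°)
sin(143.2°) ≈ 0.599024
A ≈ ½·59.4·0.599024 = 29.7·0.599024 ≈ 17.791

Area = 17.79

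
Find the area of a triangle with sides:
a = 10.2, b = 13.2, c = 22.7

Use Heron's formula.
s = (10.2 + 13.2 + 22.7)/2 = 46.1/2 = 23.05
s − a = 12.85, s − b = 9.85, s − c = 0.35
s(s−a)(s−b)(s−c) = 23.05·12.85·9.85·0.35 ≈ 1021.12
Area = √1021.12 ≈ 31.955

Area = 31.96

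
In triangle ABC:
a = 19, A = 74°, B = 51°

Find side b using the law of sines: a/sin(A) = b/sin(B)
a/sin(A) = b/sin(B)  ⇒  b = a·sin(B)/sin(A) = 19·sin(51°)/sin(74°)
sin(51°) ≈ 0.777146, sin(74°) ≈ 0.961262
b ≈ 19·0.777146/0.961262 ≈ 14.7658/0.961262 ≈ 15.3608

b = 15.36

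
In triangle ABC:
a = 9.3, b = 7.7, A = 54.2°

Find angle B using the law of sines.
a/sin(A) = b/sin(B)  ⇒  sin(B) = b·sin(A)/a = 7.7·sin(54.2°)/9.3
sin(54.2°) ≈ 0.811064
sin(B) ≈ 7.7·0.811064/9.3 ≈ 6.24519/9.3 ≈ 0.671526
B = arcsin(0.671526) ≈ 42.1849°
(Since b ≤ a we need B ≤ A, so the obtuse alternative 180° − 42.1849° ≈ 137.815° is rejected.)

B = 42.18°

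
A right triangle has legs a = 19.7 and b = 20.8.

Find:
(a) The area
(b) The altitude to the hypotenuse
(a) The legs are perpendicular, so Area = ½·a·b = ½·19.7·20.8 = ½·409.76 = 204.88
(b) Hypotenuse c = √(a² + b²) = √(388.09 + 432.64) = √820.73 ≈ 28.6484
    Area = ½·c·h_c  ⇒  h_c = 2·Area/c = 409.76/28.6484 ≈ 14.3031

Area = 204.88, h_c = 14.3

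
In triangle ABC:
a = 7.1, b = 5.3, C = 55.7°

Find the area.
Two sides and the included angle (SAS): A = ½·a·b·sin(C) = ½·7.1·5.3·sin(55.7°)
sin(55.7°) ≈ 0.826098
A ≈ ½·37.63·0.826098 = 18.815·0.826098 ≈ 15.543

Area = 15.54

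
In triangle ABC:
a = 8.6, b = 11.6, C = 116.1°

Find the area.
Two sides and the included angle (SAS): A = ½·a·b·sin(C) = ½·8.6·11.6·sin(116.1°)
sin(116.1°) ≈ 0.898028
A ≈ ½·99.76·0.898028 = 49.88·0.898028 ≈ 44.7936

Area = 44.79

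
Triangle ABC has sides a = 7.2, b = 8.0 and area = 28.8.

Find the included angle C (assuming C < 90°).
Area = ½·a·b·sin(C)  ⇒  sin(C) = 2·Area/(a·b) = 2·28.8/(7.2·8.0) = 57.6/57.6 ≈ 1
C = arcsin(1) ≈ 90° (taking the acute solution since C < 90°)

C = 90°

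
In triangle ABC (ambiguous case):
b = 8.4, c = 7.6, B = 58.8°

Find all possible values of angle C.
b/sin(B) = c/sin(C)  ⇒  sin(C) = c·sin(B)/b = 7.6·sin(58.8°)/8.4
sin(58.8°) ≈ 0.855364
sin(C) ≈ 7.6·0.855364/8.4 ≈ 6.50077/8.4 ≈ 0.773901
Candidate 1: C₁ = arcsin(0.773901) ≈ 50.7055°  →  A = 180° − 58.8° − 50.7055° ≈ 70.4945° > 0, valid
Candidate 2: C₂ = 180° − C₁ ≈ 129.295°  →  A = 180° − 58.8° − 129.295° ≈ -8.0945° ≤ 0, not a valid triangle

C = 50.71° (one solution)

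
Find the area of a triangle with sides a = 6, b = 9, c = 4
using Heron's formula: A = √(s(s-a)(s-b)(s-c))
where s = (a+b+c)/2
s = (6 + 9 + 4)/2 = 19/2 = 9.5
s − a = 3.5, s − b = 0.5, s − c = 5.5
s(s−a)(s−b)(s−c) = 9.5·3.5·0.5·5.5 = 91.4375
Area = √91.4375 ≈ 9.5623

s = 9.5, Area = 9.562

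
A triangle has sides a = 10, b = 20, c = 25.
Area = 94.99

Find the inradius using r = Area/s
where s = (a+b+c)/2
s = (10 + 20 + 25)/2 = 55/2 = 27.5
r = Area/s = 94.99/27.5 ≈ 3.45418

r = 3.454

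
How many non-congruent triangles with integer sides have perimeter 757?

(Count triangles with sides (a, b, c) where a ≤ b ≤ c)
Let a ≤ b ≤ c with a + b + c = 757. The only binding inequality is a + b > c, i.e. 757 − c > c, so c < 757/2; and c ≥ 757/3 since c is the largest side.
So 253 ≤ c ≤ 378. For each c, b runs from ⌈(757 − c)/2⌉ up to c (then a = 757 − b − c satisfies 1 ≤ a ≤ b automatically), giving c − ⌈(757 − c)/2⌉ + 1 choices.
Summing over c: 2 + 3 + 5 + 6 + … + 188 + 189  (126 terms, c = 253, …, 378) = 12033
Check (closed form: nearest integer to p²/48 for even p, (p+3)²/48 for odd p): (757+3)²/48 = 760²/48 = 577600/48 ≈ 12033.33 → 12033

12033 triangles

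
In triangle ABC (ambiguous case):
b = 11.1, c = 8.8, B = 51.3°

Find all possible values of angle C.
b/sin(B) = c/sin(C)  ⇒  sin(C) = c·sin(B)/b = 8.8·sin(51.3°)/11.1
sin(51.3°) ≈ 0.78043
sin(C) ≈ 8.8·0.78043/11.1 ≈ 6.86779/11.1 ≈ 0.61872
Candidate 1: C₁ = arcsin(0.61872) ≈ 38.2227°  →  A = 180° − 51.3° − 38.2227° ≈ 90.4773° > 0, valid
Candidate 2: C₂ = 180° − C₁ ≈ 141.777°  →  A = 180° − 51.3° − 141.777° ≈ -13.0773° ≤ 0, not a valid triangle

C = 38.22° (one solution)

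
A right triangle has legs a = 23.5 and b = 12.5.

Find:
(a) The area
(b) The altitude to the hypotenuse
(a) The legs are perpendicular, so Area = ½·a·b = ½·23.5·12.5 = ½·293.75 = 146.875
(b) Hypotenuse c = √(a² + b²) = √(552.25 + 156.25) = √708.5 ≈ 26.6177
    Area = ½·c·h_c  ⇒  h_c = 2·Area/c = 293.75/26.6177 ≈ 11.0359

Area = 146.875, h_c = 11.04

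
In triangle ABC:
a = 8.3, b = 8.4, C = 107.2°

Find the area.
Two sides and the included angle (SAS): A = ½·a·b·sin(C) = ½·8.3·8.4·sin(107.2°)
sin(107.2°) ≈ 0.955278
A ≈ ½·69.72·0.955278 = 34.86·0.955278 ≈ 33.301

Area = 33.3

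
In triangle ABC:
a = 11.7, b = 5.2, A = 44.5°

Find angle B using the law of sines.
a/sin(A) = b/sin(B)  ⇒  sin(B) = b·sin(A)/a = 5.2·sin(44.5°)/11.7
sin(44.5°) ≈ 0.700909
sin(B) ≈ 5.2·0.700909/11.7 ≈ 3.64473/11.7 ≈ 0.311515
B = arcsin(0.311515) ≈ 18.1506°
(Since b ≤ a we need B ≤ A, so the obtuse alternative 180° − 18.1506° ≈ 161.849° is rejected.)

B = 18.15°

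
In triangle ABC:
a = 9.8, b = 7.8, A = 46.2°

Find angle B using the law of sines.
a/sin(A) = b/sin(B)  ⇒  sin(B) = b·sin(A)/a = 7.8·sin(46.2°)/9.8
sin(46.2°) ≈ 0.72176
sin(B) ≈ 7.8·0.72176/9.8 ≈ 5.62973/9.8 ≈ 0.574462
B = arcsin(0.574462) ≈ 35.062°
(Since b ≤ a we need B ≤ A, so the obtuse alternative 180° − 35.062° ≈ 144.938° is rejected.)

B = 35.06°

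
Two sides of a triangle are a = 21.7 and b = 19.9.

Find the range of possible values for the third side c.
Triangle inequality: |a − b| < c < a + b
|a − b| = |21.7 − 19.9| = 1.8
a + b = 21.7 + 19.9 = 41.6

1.8 < c < 41.6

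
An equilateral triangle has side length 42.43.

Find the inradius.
r = Area/s with s the semi-perimeter.
Area = (√3/4)·42.43² = (√3/4)·1800.3049 ≈ 0.433013·1800.3049 ≈ 779.555
s = 3·42.43/2 = 63.645
r ≈ 779.555/63.645 ≈ 12.2485
(Equivalently r = side/(2√3) = 42.43/3.4641 ≈ 12.2485.)

r = 12.25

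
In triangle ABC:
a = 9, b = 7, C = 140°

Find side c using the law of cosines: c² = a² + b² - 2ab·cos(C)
c² = 9² + 7² − 2·9·7·cos(140°)
cos(140°) ≈ -0.766044
c² ≈ 81 + 49 − 126·(-0.766044) ≈ 130 + 96.5216 ≈ 226.522
c ≈ √226.522 ≈ 15.0506

c = 15.05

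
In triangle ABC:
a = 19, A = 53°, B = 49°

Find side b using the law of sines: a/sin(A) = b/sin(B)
a/sin(A) = b/sin(B)  ⇒  b = a·sin(B)/sin(A) = 19·sin(49°)/sin(53°)
sin(49°) ≈ 0.75471, sin(53°) ≈ 0.798636
b ≈ 19·0.75471/0.798636 ≈ 14.3395/0.798636 ≈ 17.955

b = 17.95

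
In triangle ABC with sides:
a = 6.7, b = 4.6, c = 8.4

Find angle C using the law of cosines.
c² = a² + b² − 2ab·cos(C)  ⇒  cos(C) = (a² + b² − c²)/(2ab)
cos(C) = (6.7² + 4.6² − 8.4²)/(2·6.7·4.6) = (44.89 + 21.16 − 70.56)/61.64 = -4.51/61.64 ≈ -0.0731668
C = arccos(-0.0731668) ≈ 94.1959°

C = 94.2°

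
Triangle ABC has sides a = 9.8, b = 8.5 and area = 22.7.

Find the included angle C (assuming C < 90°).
Area = ½·a·b·sin(C)  ⇒  sin(C) = 2·Area/(a·b) = 2·22.7/(9.8·8.5) = 45.4/83.3 ≈ 0.545018
C = arcsin(0.545018) ≈ 33.0259° (taking the acute solution since C < 90°)

C = 33.03°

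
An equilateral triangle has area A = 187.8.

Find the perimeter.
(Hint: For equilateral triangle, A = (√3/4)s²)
A = (√3/4)s²  ⇒  s² = 4A/√3 = 4·187.8/√3 = 751.2/1.73205 ≈ 433.706
s ≈ √433.706 ≈ 20.8256
Perimeter = 3s ≈ 3·20.8256 ≈ 62.4768

Perimeter = 62.48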